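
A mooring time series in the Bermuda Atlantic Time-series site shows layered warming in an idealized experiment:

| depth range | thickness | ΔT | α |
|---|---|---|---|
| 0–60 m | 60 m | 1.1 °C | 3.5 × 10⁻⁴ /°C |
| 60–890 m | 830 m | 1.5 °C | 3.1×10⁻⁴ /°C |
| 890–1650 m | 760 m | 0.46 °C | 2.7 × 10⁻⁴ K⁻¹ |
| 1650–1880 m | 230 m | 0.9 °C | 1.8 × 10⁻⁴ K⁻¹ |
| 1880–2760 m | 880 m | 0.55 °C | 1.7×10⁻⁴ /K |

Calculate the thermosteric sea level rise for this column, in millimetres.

Δh ≈ 623 mm

0–60 m: 1.1 × 3.5×10⁻⁴ × 60 = 0.02310 m
Layer 2: 3.1×10⁻⁴ × 830 × 1.5 = 0.38595 m
Layer 3: 760 × 0.46 × 2.7×10⁻⁴ = 0.094392 m
0.9 × 230 × 1.8×10⁻⁴ = 0.03726 m
0.55 × 1.7×10⁻⁴ × 880 = 0.08228 m
Δh = 0.02310 + 0.38595 + 0.094392 + 0.03726 + 0.08228 = 0.622982 m ≈ 623 mm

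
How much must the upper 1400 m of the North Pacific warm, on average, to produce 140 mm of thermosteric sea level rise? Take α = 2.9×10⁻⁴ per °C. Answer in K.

ΔT = Δh/(αH) = 0.14 / (2.9×10⁻⁴ × 1400) ≈ 0.3448 K

ΔT ≈ 0.34 K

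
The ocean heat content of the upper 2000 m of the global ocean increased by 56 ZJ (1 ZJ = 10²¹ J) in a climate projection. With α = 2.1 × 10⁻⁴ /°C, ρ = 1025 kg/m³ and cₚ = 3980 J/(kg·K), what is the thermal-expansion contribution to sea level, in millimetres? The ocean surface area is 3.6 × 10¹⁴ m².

about 8.01 mm

Per unit area: Q = 56×10²¹ / (3.6×10¹⁴) ≈ 1.556×10⁸ J/m²
Δh = αQ/(ρcₚ) = 2.1×10⁻⁴ × 1.556×10⁸ / (1025 × 3980) ≈ 0.0080098 m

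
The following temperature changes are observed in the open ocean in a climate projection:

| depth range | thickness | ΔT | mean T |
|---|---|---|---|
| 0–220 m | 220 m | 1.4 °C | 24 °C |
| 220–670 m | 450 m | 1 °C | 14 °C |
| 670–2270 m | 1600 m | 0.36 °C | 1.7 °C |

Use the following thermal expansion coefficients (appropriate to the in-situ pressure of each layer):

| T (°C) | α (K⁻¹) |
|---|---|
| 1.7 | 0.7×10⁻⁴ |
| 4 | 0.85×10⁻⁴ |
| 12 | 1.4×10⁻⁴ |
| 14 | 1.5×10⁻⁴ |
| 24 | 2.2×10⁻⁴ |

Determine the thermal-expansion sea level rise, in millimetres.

about 180 mm

Layer 1 at 24 °C → α = 2.2×10⁻⁴ K⁻¹
Layer 2 at 14 °C → α = 1.5×10⁻⁴ K⁻¹
Layer 3 at 1.7 °C → α = 0.7×10⁻⁴ K⁻¹
Layer 1: 2.2×10⁻⁴ × 1.4 × 220 = 0.06776 m
220–670 m: 1 × 1.5×10⁻⁴ × 450 = 0.06750 m
1600 × 0.7×10⁻⁴ × 0.36 = 0.04032 m
Δh = 0.06776 + 0.06750 + 0.04032 = 0.17558 m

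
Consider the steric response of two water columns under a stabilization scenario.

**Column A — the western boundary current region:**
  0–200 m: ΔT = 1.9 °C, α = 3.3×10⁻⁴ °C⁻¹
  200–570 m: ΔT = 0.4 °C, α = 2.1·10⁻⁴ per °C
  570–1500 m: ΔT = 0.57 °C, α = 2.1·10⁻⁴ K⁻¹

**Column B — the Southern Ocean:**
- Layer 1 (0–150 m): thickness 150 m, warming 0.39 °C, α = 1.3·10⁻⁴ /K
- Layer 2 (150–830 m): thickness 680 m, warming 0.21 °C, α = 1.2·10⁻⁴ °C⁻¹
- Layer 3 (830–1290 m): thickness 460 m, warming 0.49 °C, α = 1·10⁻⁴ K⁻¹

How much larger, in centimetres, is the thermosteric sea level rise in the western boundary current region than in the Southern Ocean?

Δh_A − Δh_B ≈ 22 cm

A Layer 1: 1.9 × 200 × 3.3×10⁻⁴ = 0.12540 m
A Layer 2: 0.4 × 370 × 2.1×10⁻⁴ = 0.03108 m
A Layer 3: 930 × 2.1×10⁻⁴ × 0.57 = 0.111321 m
A total: 0.267801 m
B Layer 1: 150 × 0.39 × 1.3×10⁻⁴ = 0.007605 m
B 1.2×10⁻⁴ × 0.21 × 680 = 0.017136 m
B 460 × 1×10⁻⁴ × 0.49 = 0.02254 m
B total: 0.047281 m
Difference: 0.267801 − 0.047281 = 0.22052 m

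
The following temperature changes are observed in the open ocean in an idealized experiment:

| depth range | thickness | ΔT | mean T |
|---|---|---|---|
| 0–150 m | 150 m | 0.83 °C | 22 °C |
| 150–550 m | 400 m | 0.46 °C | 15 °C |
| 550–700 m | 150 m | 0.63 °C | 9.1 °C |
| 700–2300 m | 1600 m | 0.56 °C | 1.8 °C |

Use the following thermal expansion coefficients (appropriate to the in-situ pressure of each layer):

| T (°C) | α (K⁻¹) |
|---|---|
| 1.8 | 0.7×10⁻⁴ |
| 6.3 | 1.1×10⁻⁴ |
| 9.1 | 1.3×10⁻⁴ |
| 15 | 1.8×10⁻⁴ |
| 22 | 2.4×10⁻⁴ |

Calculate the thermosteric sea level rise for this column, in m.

0.138 m

Layer 1 at 22 °C → α = 2.4×10⁻⁴ K⁻¹
Layer 2 at 15 °C → α = 1.8×10⁻⁴ K⁻¹
Layer 3 at 9.1 °C → α = 1.3×10⁻⁴ K⁻¹
Layer 4 at 1.8 °C → α = 0.7×10⁻⁴ K⁻¹
Layer 1: 150 × 0.83 × 2.4×10⁻⁴ = 0.02988 m
Layer 2: 0.46 × 400 × 1.8×10⁻⁴ = 0.03312 m
150 × 1.3×10⁻⁴ × 0.63 = 0.012285 m
Layer 4: 0.7×10⁻⁴ × 1600 × 0.56 = 0.06272 m
Δh = 0.02988 + 0.03312 + 0.012285 + 0.06272 = 0.138005 m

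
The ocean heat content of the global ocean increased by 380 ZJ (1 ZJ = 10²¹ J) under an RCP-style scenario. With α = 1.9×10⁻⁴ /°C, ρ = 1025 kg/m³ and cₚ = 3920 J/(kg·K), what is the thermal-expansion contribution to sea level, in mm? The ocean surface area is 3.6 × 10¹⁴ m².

Per unit area: Q = 380×10²¹ / (3.6×10¹⁴) ≈ 1.056×10⁹ J/m²
Δh = αQ/(ρcₚ) = 1.9×10⁻⁴ × 1.056×10⁹ / (1025 × 3920) ≈ 0.049935 m

49.9 mm of thermosteric rise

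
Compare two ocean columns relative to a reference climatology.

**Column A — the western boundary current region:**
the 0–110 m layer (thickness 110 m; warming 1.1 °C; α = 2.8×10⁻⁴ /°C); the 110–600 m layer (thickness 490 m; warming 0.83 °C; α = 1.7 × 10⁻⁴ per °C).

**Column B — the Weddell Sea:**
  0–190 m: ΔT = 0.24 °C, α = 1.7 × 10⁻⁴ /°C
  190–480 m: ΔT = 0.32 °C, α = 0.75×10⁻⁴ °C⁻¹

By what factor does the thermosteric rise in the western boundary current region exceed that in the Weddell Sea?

A Layer 1: 1.1 × 110 × 2.8×10⁻⁴ = 0.03388 m
A 110–600 m: 490 × 0.83 × 1.7×10⁻⁴ = 0.069139 m
A total: 0.103019 m
B 0–190 m: 1.7×10⁻⁴ × 0.24 × 190 = 0.007752 m
B 190–480 m: 0.32 × 0.75×10⁻⁴ × 290 = 0.00696 m
B total: 0.014712 m
Ratio: 0.103019 / 0.014712 ≈ 7.002

7.00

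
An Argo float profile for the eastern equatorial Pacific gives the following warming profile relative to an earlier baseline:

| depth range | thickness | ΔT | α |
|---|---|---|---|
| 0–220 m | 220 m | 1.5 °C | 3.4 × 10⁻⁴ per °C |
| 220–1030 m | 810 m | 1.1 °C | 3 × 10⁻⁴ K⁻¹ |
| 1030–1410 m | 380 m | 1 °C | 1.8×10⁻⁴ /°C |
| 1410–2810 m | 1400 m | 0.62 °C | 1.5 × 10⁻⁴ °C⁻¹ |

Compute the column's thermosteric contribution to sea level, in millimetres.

580 mm of thermosteric rise

Layer 1: 1.5 × 3.4×10⁻⁴ × 220 = 0.11220 m
Layer 2: 3×10⁻⁴ × 810 × 1.1 = 0.26730 m
1030–1410 m: 380 × 1 × 1.8×10⁻⁴ = 0.06840 m
Layer 4: 0.62 × 1400 × 1.5×10⁻⁴ = 0.13020 m
Δh = 0.11220 + 0.26730 + 0.06840 + 0.13020 = 0.57810 m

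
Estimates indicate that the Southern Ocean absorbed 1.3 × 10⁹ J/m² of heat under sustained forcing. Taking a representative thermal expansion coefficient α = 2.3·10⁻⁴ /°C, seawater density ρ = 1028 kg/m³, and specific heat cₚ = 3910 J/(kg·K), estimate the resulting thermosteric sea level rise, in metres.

Δh = 0.074 m

Δh = αQ/(ρcₚ) = 2.3×10⁻⁴ × 1.3×10⁹ / (1028 × 3910) ≈ 0.074388 m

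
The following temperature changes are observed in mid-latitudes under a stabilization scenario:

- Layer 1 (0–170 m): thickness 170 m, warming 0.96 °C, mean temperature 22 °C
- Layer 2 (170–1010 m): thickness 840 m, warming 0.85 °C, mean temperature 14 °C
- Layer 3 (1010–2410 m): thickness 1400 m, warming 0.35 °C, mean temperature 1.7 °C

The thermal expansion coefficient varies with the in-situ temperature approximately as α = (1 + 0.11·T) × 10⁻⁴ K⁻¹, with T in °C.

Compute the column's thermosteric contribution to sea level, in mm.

Layer 1: α = (1 + 0.11×22)×10⁻⁴ = 3.42×10⁻⁴ K⁻¹
Layer 2: α = (1 + 0.11×14)×10⁻⁴ = 2.54×10⁻⁴ K⁻¹
Layer 3: α = (1 + 0.11×1.7)×10⁻⁴ = 1.187×10⁻⁴ K⁻¹
0–170 m: 0.96 × 170 × 3.42×10⁻⁴ = 0.0558144 m
Layer 2: 0.85 × 2.54×10⁻⁴ × 840 = 0.181356 m
0.35 × 1400 × 1.187×10⁻⁴ = 0.058163 m
Δh = 0.0558144 + 0.181356 + 0.058163 = 0.2953334 m

Δh ≈ 295 mm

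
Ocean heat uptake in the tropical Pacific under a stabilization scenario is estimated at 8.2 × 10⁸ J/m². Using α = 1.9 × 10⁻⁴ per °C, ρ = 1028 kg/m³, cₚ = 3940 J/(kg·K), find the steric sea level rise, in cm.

3.8 cm

Δh = αQ/(ρcₚ) = 1.9×10⁻⁴ × 8.2×10⁸ / (1028 × 3940) ≈ 0.038466 m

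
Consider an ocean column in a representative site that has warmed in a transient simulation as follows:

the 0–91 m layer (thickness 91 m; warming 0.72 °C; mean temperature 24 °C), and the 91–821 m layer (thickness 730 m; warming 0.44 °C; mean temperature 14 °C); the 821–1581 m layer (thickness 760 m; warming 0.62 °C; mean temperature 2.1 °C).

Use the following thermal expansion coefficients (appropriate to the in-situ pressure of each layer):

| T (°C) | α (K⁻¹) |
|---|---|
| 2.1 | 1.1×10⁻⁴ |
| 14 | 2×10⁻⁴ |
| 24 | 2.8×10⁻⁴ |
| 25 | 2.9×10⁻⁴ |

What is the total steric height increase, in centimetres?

Layer 1 at 24 °C → α = 2.8×10⁻⁴ K⁻¹
Layer 2 at 14 °C → α = 2×10⁻⁴ K⁻¹
Layer 3 at 2.1 °C → α = 1.1×10⁻⁴ K⁻¹
0–91 m: 0.72 × 2.8×10⁻⁴ × 91 = 0.0183456 m
91–821 m: 730 × 2×10⁻⁴ × 0.44 = 0.06424 m
821–1581 m: 760 × 1.1×10⁻⁴ × 0.62 = 0.051832 m
Δh = 0.0183456 + 0.06424 + 0.051832 = 0.1344176 m

13.4 cm of thermosteric rise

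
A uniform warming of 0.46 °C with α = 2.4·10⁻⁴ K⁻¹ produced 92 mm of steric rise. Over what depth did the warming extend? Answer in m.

H ≈ 833 m

H = Δh/(αΔT) = 0.092 / (2.4×10⁻⁴ × 0.46) ≈ 833.3 m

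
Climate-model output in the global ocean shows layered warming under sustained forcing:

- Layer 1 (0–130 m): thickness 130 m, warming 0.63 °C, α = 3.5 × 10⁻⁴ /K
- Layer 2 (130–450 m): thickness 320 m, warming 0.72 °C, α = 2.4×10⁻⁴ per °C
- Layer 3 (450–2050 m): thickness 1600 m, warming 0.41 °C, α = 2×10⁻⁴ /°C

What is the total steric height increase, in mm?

215 mm

130 × 3.5×10⁻⁴ × 0.63 = 0.028665 m
2.4×10⁻⁴ × 320 × 0.72 = 0.055296 m
0.41 × 2×10⁻⁴ × 1600 = 0.13120 m
Δh = 0.028665 + 0.055296 + 0.13120 = 0.215161 m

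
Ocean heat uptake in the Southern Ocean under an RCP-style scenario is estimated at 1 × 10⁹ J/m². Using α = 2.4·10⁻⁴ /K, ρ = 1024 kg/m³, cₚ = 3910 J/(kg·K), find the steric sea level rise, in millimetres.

Δh = αQ/(ρcₚ) = 2.4×10⁻⁴ × 1×10⁹ / (1024 × 3910) ≈ 0.059942 m

Δh ≈ 59.9 mm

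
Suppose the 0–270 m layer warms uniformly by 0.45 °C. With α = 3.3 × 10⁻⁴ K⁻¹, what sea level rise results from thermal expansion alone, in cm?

Δh = αΔT·H = 3.3×10⁻⁴ × 0.45 × 270 = 0.040095 m

4.01 cm of thermosteric rise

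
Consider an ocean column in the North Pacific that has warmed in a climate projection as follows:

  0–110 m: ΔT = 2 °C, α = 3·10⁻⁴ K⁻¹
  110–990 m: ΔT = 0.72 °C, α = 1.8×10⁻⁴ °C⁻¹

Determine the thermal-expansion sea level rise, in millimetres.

Layer 1: 3×10⁻⁴ × 110 × 2 = 0.06600 m
0.72 × 1.8×10⁻⁴ × 880 = 0.114048 m
Δh = 0.06600 + 0.114048 = 0.180048 m ≈ 180 mm

about 180 mm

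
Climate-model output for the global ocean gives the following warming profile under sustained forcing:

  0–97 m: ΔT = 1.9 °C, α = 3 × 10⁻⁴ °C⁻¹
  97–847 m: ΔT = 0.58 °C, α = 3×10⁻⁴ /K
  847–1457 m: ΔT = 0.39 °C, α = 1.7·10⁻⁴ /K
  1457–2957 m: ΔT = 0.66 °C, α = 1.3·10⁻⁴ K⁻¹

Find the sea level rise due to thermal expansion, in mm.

Layer 1: 97 × 3×10⁻⁴ × 1.9 = 0.05529 m
Layer 2: 0.58 × 3×10⁻⁴ × 750 = 0.13050 m
0.39 × 1.7×10⁻⁴ × 610 = 0.040443 m
1457–2957 m: 1.3×10⁻⁴ × 0.66 × 1500 = 0.12870 m
Δh = 0.05529 + 0.13050 + 0.040443 + 0.12870 = 0.354933 m ≈ 350 mm

Δh = 350 mm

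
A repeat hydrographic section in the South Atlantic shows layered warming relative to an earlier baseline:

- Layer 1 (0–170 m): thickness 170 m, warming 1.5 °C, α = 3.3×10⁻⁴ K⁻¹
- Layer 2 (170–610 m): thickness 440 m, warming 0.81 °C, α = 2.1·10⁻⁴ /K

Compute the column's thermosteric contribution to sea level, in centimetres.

0–170 m: 3.3×10⁻⁴ × 170 × 1.5 = 0.08415 m
170–610 m: 440 × 0.81 × 2.1×10⁻⁴ = 0.074844 m
Δh = 0.08415 + 0.074844 = 0.158994 m

Δh = 15.9 cm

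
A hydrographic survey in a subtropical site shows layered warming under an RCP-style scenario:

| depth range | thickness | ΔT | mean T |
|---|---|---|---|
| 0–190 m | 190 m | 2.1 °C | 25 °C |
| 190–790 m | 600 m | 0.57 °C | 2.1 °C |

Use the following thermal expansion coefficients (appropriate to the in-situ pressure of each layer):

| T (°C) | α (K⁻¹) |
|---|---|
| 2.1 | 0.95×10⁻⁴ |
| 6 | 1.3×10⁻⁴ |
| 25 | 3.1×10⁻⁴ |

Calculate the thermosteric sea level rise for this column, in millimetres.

160 mm of thermosteric rise

Layer 1 at 25 °C → α = 3.1×10⁻⁴ K⁻¹
Layer 2 at 2.1 °C → α = 0.95×10⁻⁴ K⁻¹
0–190 m: 3.1×10⁻⁴ × 190 × 2.1 = 0.12369 m
190–790 m: 0.57 × 0.95×10⁻⁴ × 600 = 0.03249 m
Δh = 0.12369 + 0.03249 = 0.15618 m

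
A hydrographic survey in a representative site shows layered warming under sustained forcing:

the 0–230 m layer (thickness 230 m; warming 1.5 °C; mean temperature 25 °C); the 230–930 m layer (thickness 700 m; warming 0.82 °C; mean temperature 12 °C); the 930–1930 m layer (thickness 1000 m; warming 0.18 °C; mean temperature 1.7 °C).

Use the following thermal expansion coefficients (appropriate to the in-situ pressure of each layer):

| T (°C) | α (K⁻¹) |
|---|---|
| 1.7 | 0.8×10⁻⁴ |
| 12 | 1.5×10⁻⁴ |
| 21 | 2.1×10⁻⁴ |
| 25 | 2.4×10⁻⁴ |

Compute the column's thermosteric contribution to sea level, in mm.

about 183 mm

Layer 1 at 25 °C → α = 2.4×10⁻⁴ K⁻¹
Layer 2 at 12 °C → α = 1.5×10⁻⁴ K⁻¹
Layer 3 at 1.7 °C → α = 0.8×10⁻⁴ K⁻¹
Layer 1: 2.4×10⁻⁴ × 230 × 1.5 = 0.08280 m
1.5×10⁻⁴ × 0.82 × 700 = 0.08610 m
0.18 × 1000 × 0.8×10⁻⁴ = 0.01440 m
Δh = 0.08280 + 0.08610 + 0.01440 = 0.18330 m ≈ 183 mm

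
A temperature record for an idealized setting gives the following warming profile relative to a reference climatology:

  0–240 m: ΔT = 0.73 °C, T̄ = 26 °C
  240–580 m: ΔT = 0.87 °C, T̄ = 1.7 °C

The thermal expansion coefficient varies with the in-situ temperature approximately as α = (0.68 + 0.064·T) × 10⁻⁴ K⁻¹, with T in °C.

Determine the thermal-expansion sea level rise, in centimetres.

Layer 1: α = (0.68 + 0.064×26)×10⁻⁴ = 2.344×10⁻⁴ K⁻¹
Layer 2: α = (0.68 + 0.064×1.7)×10⁻⁴ = 0.7888×10⁻⁴ K⁻¹
0–240 m: 0.73 × 240 × 2.344×10⁻⁴ = 0.04106688 m
0.87 × 340 × 0.7888×10⁻⁴ = 0.023332704 m
Δh = 0.04106688 + 0.023332704 = 0.064399584 m ≈ 6.44 cm

6.44 cm of thermosteric rise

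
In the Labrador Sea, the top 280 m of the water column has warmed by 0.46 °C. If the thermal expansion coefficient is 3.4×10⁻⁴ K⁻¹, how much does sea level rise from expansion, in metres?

Δh = αΔT·H = 3.4×10⁻⁴ × 0.46 × 280 = 0.043792 m

0.0438 m of thermosteric rise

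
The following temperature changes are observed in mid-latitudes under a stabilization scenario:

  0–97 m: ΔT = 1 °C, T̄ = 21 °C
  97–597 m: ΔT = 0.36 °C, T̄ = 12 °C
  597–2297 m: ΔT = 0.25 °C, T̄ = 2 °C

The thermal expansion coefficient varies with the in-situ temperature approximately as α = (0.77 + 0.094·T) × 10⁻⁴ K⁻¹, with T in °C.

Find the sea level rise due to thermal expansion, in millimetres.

Layer 1: α = (0.77 + 0.094×21)×10⁻⁴ = 2.744×10⁻⁴ K⁻¹
Layer 2: α = (0.77 + 0.094×12)×10⁻⁴ = 1.898×10⁻⁴ K⁻¹
Layer 3: α = (0.77 + 0.094×2)×10⁻⁴ = 0.958×10⁻⁴ K⁻¹
2.744×10⁻⁴ × 1 × 97 = 0.0266168 m
0.36 × 1.898×10⁻⁴ × 500 = 0.034164 m
1700 × 0.25 × 0.958×10⁻⁴ = 0.040715 m
Δh = 0.0266168 + 0.034164 + 0.040715 = 0.1014958 m

about 101 mm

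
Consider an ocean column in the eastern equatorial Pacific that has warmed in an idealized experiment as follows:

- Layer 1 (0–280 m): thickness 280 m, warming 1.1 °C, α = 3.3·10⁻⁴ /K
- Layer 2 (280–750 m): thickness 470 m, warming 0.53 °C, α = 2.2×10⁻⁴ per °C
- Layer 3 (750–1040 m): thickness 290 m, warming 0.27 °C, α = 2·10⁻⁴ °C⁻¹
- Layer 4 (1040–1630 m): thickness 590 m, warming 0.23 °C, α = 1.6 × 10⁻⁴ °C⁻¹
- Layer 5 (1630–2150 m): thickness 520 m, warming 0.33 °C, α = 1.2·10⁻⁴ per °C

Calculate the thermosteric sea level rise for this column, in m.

0.214 m of thermosteric rise

Layer 1: 280 × 3.3×10⁻⁴ × 1.1 = 0.10164 m
0.53 × 470 × 2.2×10⁻⁴ = 0.054802 m
Layer 3: 290 × 2×10⁻⁴ × 0.27 = 0.01566 m
1.6×10⁻⁴ × 590 × 0.23 = 0.021712 m
Layer 5: 520 × 1.2×10⁻⁴ × 0.33 = 0.020592 m
Δh = 0.10164 + 0.054802 + 0.01566 + 0.021712 + 0.020592 = 0.214406 m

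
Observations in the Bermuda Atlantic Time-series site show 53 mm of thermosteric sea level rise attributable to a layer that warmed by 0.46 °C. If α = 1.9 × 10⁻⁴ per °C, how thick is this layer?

H = Δh/(αΔT) = 0.053 / (1.9×10⁻⁴ × 0.46) ≈ 606.4 m

606 m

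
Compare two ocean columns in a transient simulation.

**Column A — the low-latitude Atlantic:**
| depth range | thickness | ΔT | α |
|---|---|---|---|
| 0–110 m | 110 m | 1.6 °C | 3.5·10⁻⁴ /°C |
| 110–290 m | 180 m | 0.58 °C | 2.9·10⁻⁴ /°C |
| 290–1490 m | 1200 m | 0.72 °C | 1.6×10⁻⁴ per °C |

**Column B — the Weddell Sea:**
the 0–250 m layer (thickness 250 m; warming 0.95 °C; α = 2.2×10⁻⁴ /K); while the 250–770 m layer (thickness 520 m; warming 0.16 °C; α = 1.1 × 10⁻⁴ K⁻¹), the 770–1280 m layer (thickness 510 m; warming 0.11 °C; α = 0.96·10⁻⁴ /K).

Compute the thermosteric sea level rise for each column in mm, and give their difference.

Δh_A ≈ 230 mm, Δh_B ≈ 67 mm; difference ≈ 160 mm

A Layer 1: 3.5×10⁻⁴ × 110 × 1.6 = 0.06160 m
A 110–290 m: 0.58 × 2.9×10⁻⁴ × 180 = 0.030276 m
A 290–1490 m: 0.72 × 1200 × 1.6×10⁻⁴ = 0.13824 m
A total: 0.230116 m
B 0–250 m: 0.95 × 250 × 2.2×10⁻⁴ = 0.05225 m
B 0.16 × 520 × 1.1×10⁻⁴ = 0.009152 m
B Layer 3: 0.11 × 0.96×10⁻⁴ × 510 = 0.0053856 m
B total: 0.0667876 m
Difference: 0.230116 − 0.0667876 = 0.1633284 m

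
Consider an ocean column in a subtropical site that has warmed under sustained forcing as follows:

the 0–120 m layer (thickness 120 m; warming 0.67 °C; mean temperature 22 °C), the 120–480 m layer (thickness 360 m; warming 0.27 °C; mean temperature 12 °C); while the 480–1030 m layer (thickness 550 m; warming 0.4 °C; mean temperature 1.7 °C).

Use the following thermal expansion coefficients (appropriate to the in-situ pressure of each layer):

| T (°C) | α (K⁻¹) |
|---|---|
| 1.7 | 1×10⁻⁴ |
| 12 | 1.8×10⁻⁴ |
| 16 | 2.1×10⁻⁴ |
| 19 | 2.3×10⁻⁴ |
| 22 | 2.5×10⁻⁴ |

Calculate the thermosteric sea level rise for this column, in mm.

Δh = 60 mm

Layer 1 at 22 °C → α = 2.5×10⁻⁴ K⁻¹
Layer 2 at 12 °C → α = 1.8×10⁻⁴ K⁻¹
Layer 3 at 1.7 °C → α = 1×10⁻⁴ K⁻¹
2.5×10⁻⁴ × 120 × 0.67 = 0.02010 m
0.27 × 1.8×10⁻⁴ × 360 = 0.017496 m
Layer 3: 550 × 0.4 × 1×10⁻⁴ = 0.02200 m
Δh = 0.02010 + 0.017496 + 0.02200 = 0.059596 m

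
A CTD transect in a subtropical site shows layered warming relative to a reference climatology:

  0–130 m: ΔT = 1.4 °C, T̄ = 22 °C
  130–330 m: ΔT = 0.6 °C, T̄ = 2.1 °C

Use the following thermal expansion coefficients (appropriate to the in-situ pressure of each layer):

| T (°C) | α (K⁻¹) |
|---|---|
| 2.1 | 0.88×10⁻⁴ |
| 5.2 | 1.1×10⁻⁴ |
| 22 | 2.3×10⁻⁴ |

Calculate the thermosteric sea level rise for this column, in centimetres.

about 5.2 cm

Layer 1 at 22 °C → α = 2.3×10⁻⁴ K⁻¹
Layer 2 at 2.1 °C → α = 0.88×10⁻⁴ K⁻¹
1.4 × 130 × 2.3×10⁻⁴ = 0.04186 m
130–330 m: 200 × 0.6 × 0.88×10⁻⁴ = 0.01056 m
Δh = 0.04186 + 0.01056 = 0.05242 m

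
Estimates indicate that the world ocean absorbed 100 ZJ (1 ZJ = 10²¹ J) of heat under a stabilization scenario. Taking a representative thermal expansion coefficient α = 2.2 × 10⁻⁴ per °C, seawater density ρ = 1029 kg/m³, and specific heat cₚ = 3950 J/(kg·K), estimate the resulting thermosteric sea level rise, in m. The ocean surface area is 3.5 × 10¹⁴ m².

Per unit area: Q = 100×10²¹ / (3.5×10¹⁴) ≈ 2.857×10⁸ J/m²
Δh = αQ/(ρcₚ) = 2.2×10⁻⁴ × 2.857×10⁸ / (1029 × 3950) ≈ 0.015464 m

Δh ≈ 0.0155 m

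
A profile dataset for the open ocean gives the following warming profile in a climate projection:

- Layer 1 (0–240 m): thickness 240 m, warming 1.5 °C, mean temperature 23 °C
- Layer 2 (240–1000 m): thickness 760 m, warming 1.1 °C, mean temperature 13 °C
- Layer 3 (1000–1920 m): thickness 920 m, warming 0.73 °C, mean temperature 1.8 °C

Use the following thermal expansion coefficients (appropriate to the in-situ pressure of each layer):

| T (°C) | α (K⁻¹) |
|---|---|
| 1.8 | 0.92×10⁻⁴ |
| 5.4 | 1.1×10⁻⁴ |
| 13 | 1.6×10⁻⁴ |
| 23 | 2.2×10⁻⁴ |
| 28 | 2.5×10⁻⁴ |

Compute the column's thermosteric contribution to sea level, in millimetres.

Δh = 275 mm

Layer 1 at 23 °C → α = 2.2×10⁻⁴ K⁻¹
Layer 2 at 13 °C → α = 1.6×10⁻⁴ K⁻¹
Layer 3 at 1.8 °C → α = 0.92×10⁻⁴ K⁻¹
240 × 2.2×10⁻⁴ × 1.5 = 0.07920 m
Layer 2: 1.6×10⁻⁴ × 1.1 × 760 = 0.13376 m
Layer 3: 920 × 0.92×10⁻⁴ × 0.73 = 0.0617872 m
Δh = 0.07920 + 0.13376 + 0.0617872 = 0.2747472 m ≈ 275 mm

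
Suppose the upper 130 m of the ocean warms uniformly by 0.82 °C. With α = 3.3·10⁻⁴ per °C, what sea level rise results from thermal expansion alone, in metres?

Δh = αΔT·H = 3.3×10⁻⁴ × 0.82 × 130 = 0.035178 m

Δh = 0.0352 m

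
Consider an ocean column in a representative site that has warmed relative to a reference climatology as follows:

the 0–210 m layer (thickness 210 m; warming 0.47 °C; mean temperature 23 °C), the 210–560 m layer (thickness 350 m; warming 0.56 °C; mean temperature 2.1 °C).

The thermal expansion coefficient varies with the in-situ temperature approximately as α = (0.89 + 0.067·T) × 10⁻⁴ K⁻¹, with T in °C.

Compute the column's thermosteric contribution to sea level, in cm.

4.42 cm

Layer 1: α = (0.89 + 0.067×23)×10⁻⁴ = 2.431×10⁻⁴ K⁻¹
Layer 2: α = (0.89 + 0.067×2.1)×10⁻⁴ = 1.0307×10⁻⁴ K⁻¹
210 × 0.47 × 2.431×10⁻⁴ = 0.02399397 m
1.0307×10⁻⁴ × 0.56 × 350 = 0.02020172 m
Δh = 0.02399397 + 0.02020172 = 0.04419569 m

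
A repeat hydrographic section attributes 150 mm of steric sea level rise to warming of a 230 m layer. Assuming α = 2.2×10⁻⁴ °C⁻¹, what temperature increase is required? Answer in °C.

2.96 °C

ΔT = Δh/(αH) = 0.15 / (2.2×10⁻⁴ × 230) ≈ 2.964 °C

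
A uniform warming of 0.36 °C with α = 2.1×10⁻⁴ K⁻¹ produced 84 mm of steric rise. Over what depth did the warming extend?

about 1110 m

H = Δh/(αΔT) = 0.084 / (2.1×10⁻⁴ × 0.36) ≈ 1111 m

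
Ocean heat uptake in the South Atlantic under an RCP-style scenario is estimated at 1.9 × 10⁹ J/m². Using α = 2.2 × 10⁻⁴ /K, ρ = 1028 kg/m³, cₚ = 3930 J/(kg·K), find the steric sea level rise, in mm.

Δh = αQ/(ρcₚ) = 2.2×10⁻⁴ × 1.9×10⁹ / (1028 × 3930) ≈ 0.10346 m

100 mm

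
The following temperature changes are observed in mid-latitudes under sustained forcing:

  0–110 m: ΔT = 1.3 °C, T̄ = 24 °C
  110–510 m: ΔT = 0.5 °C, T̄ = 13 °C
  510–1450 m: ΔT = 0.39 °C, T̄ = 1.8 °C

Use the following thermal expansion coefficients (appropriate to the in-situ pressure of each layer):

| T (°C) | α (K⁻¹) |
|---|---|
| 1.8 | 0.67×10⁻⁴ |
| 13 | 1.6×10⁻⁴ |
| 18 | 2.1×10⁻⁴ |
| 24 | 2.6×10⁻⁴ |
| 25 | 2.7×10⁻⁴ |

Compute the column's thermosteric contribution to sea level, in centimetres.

Layer 1 at 24 °C → α = 2.6×10⁻⁴ K⁻¹
Layer 2 at 13 °C → α = 1.6×10⁻⁴ K⁻¹
Layer 3 at 1.8 °C → α = 0.67×10⁻⁴ K⁻¹
Layer 1: 2.6×10⁻⁴ × 1.3 × 110 = 0.03718 m
Layer 2: 0.5 × 1.6×10⁻⁴ × 400 = 0.03200 m
Layer 3: 0.67×10⁻⁴ × 0.39 × 940 = 0.0245622 m
Δh = 0.03718 + 0.03200 + 0.0245622 = 0.0937422 m

about 9.37 cm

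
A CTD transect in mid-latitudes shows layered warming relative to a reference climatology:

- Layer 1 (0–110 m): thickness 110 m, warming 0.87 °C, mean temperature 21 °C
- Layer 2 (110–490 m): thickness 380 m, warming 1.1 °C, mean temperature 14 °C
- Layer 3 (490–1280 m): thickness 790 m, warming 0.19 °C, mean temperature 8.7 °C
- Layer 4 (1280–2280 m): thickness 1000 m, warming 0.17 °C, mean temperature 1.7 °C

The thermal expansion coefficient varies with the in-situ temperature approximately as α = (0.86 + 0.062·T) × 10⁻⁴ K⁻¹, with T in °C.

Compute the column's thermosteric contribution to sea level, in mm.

Layer 1: α = (0.86 + 0.062×21)×10⁻⁴ = 2.162×10⁻⁴ K⁻¹
Layer 2: α = (0.86 + 0.062×14)×10⁻⁴ = 1.728×10⁻⁴ K⁻¹
Layer 3: α = (0.86 + 0.062×8.7)×10⁻⁴ = 1.3994×10⁻⁴ K⁻¹
Layer 4: α = (0.86 + 0.062×1.7)×10⁻⁴ = 0.9654×10⁻⁴ K⁻¹
Layer 1: 0.87 × 110 × 2.162×10⁻⁴ = 0.02069034 m
1.728×10⁻⁴ × 380 × 1.1 = 0.0722304 m
790 × 0.19 × 1.3994×10⁻⁴ = 0.021004994 m
0.9654×10⁻⁴ × 1000 × 0.17 = 0.0164118 m
Δh = 0.02069034 + 0.0722304 + 0.021004994 + 0.0164118 = 0.130337534 m ≈ 130 mm

about 130 mm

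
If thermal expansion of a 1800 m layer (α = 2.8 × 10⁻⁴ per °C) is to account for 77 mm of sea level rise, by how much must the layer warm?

0.15 K

ΔT = Δh/(αH) = 0.077 / (2.8×10⁻⁴ × 1800) ≈ 0.1528 K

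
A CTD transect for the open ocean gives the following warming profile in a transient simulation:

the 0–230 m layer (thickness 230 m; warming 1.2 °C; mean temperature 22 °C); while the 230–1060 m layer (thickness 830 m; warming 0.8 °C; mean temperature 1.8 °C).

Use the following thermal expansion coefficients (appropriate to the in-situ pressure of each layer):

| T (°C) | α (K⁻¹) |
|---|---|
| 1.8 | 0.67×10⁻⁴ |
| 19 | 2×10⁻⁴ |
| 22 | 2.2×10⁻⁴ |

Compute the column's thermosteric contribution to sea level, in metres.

Layer 1 at 22 °C → α = 2.2×10⁻⁴ K⁻¹
Layer 2 at 1.8 °C → α = 0.67×10⁻⁴ K⁻¹
2.2×10⁻⁴ × 1.2 × 230 = 0.06072 m
Layer 2: 0.8 × 830 × 0.67×10⁻⁴ = 0.044488 m
Δh = 0.06072 + 0.044488 = 0.105208 m ≈ 0.11 m

about 0.11 m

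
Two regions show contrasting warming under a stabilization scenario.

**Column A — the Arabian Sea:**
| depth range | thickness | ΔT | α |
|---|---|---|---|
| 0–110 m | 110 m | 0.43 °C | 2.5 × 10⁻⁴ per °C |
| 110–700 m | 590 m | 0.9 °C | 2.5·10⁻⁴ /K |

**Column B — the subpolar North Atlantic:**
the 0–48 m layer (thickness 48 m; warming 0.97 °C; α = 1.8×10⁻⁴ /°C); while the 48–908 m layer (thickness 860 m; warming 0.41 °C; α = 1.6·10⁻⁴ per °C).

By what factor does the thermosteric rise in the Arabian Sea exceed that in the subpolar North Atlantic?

A Layer 1: 2.5×10⁻⁴ × 0.43 × 110 = 0.011825 m
A 0.9 × 2.5×10⁻⁴ × 590 = 0.13275 m
A total: 0.144575 m
B Layer 1: 48 × 0.97 × 1.8×10⁻⁴ = 0.0083808 m
B 1.6×10⁻⁴ × 860 × 0.41 = 0.056416 m
B total: 0.0647968 m
Ratio: 0.144575 / 0.0647968 ≈ 2.231

a factor of 2.23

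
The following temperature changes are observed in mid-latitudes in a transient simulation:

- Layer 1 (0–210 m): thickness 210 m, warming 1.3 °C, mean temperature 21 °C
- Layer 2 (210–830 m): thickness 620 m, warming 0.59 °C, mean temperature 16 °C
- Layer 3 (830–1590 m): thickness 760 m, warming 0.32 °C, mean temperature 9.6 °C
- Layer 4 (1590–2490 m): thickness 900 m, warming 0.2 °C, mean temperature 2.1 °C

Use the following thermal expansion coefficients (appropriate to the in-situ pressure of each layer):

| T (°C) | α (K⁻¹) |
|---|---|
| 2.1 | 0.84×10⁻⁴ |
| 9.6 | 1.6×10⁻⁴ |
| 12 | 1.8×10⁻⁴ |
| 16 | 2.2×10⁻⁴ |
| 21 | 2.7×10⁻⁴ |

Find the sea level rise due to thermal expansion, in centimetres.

Layer 1 at 21 °C → α = 2.7×10⁻⁴ K⁻¹
Layer 2 at 16 °C → α = 2.2×10⁻⁴ K⁻¹
Layer 3 at 9.6 °C → α = 1.6×10⁻⁴ K⁻¹
Layer 4 at 2.1 °C → α = 0.84×10⁻⁴ K⁻¹
Layer 1: 1.3 × 2.7×10⁻⁴ × 210 = 0.07371 m
0.59 × 620 × 2.2×10⁻⁴ = 0.080476 m
Layer 3: 760 × 0.32 × 1.6×10⁻⁴ = 0.038912 m
1590–2490 m: 0.2 × 0.84×10⁻⁴ × 900 = 0.01512 m
Δh = 0.07371 + 0.080476 + 0.038912 + 0.01512 = 0.208218 m

20.8 cm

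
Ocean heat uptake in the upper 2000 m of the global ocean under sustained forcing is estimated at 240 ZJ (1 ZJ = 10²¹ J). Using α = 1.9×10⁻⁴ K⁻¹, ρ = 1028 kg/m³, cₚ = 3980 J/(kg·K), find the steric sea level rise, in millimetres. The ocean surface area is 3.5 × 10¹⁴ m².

Δh ≈ 31.8 mm

Per unit area: Q = 240×10²¹ / (3.5×10¹⁴) ≈ 6.857×10⁸ J/m²
Δh = αQ/(ρcₚ) = 1.9×10⁻⁴ × 6.857×10⁸ / (1028 × 3980) ≈ 0.031843 m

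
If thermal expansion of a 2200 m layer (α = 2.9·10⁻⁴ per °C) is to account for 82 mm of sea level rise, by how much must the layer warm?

0.129 °C

ΔT = Δh/(αH) = 0.082 / (2.9×10⁻⁴ × 2200) ≈ 0.1285 °C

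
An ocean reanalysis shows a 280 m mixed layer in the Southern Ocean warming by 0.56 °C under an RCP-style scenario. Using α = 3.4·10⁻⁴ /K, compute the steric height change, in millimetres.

53.3 mm

Δh = αΔT·H = 3.4×10⁻⁴ × 0.56 × 280 = 0.053312 m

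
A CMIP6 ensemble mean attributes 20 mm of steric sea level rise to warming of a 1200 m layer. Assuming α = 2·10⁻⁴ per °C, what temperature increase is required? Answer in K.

about 0.0833 K

ΔT = Δh/(αH) = 0.02 / (2×10⁻⁴ × 1200) ≈ 0.08333 K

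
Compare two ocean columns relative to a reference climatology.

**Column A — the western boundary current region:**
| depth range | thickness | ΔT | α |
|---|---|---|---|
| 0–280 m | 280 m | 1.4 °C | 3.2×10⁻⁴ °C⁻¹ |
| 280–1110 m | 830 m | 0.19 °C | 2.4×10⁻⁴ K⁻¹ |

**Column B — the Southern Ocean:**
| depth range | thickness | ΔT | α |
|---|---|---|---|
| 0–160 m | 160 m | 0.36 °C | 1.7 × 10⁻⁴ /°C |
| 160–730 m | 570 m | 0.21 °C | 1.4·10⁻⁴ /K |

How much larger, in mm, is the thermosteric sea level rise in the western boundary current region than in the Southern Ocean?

140 mm larger

A 0–280 m: 3.2×10⁻⁴ × 280 × 1.4 = 0.12544 m
A Layer 2: 2.4×10⁻⁴ × 830 × 0.19 = 0.037848 m
A total: 0.163288 m
B 160 × 0.36 × 1.7×10⁻⁴ = 0.009792 m
B 1.4×10⁻⁴ × 570 × 0.21 = 0.016758 m
B total: 0.02655 m
Difference: 0.163288 − 0.02655 = 0.136738 m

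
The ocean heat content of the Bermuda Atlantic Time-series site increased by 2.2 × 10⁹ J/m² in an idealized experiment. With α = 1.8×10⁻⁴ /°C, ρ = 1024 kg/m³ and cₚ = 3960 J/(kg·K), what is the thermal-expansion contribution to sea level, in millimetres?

about 97.7 mm

Δh = αQ/(ρcₚ) = 1.8×10⁻⁴ × 2.2×10⁹ / (1024 × 3960) ≈ 0.097656 m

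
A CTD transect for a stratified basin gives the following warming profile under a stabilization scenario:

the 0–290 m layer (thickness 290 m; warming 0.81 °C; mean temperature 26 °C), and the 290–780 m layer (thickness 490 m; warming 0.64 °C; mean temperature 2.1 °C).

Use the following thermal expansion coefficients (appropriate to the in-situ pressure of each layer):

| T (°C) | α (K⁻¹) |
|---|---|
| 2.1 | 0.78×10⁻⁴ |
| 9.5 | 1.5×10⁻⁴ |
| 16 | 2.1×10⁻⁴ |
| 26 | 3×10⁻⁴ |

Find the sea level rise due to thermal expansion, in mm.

Δh = 94.9 mm

Layer 1 at 26 °C → α = 3×10⁻⁴ K⁻¹
Layer 2 at 2.1 °C → α = 0.78×10⁻⁴ K⁻¹
0–290 m: 3×10⁻⁴ × 0.81 × 290 = 0.07047 m
290–780 m: 0.64 × 0.78×10⁻⁴ × 490 = 0.0244608 m
Δh = 0.07047 + 0.0244608 = 0.0949308 m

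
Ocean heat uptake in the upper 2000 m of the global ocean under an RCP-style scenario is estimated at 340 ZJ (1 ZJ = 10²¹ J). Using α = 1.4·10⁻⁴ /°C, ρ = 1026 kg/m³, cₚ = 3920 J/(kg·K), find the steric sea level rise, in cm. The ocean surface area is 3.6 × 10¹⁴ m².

Per unit area: Q = 340×10²¹ / (3.6×10¹⁴) ≈ 9.444×10⁸ J/m²
Δh = αQ/(ρcₚ) = 1.4×10⁻⁴ × 9.444×10⁸ / (1026 × 3920) ≈ 0.032874 m

about 3.29 cm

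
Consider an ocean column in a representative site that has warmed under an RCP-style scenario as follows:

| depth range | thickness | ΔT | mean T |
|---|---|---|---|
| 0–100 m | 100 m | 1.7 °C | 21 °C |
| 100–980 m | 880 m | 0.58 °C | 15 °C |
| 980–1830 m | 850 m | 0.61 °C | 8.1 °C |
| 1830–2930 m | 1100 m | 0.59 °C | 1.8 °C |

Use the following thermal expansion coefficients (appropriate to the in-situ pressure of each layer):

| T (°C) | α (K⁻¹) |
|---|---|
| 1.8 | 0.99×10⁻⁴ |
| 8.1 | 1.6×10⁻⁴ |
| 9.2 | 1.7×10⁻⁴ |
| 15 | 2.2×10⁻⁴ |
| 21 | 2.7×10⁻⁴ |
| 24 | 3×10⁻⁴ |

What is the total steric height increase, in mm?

Layer 1 at 21 °C → α = 2.7×10⁻⁴ K⁻¹
Layer 2 at 15 °C → α = 2.2×10⁻⁴ K⁻¹
Layer 3 at 8.1 °C → α = 1.6×10⁻⁴ K⁻¹
Layer 4 at 1.8 °C → α = 0.99×10⁻⁴ K⁻¹
0–100 m: 2.7×10⁻⁴ × 1.7 × 100 = 0.04590 m
100–980 m: 0.58 × 2.2×10⁻⁴ × 880 = 0.112288 m
980–1830 m: 850 × 1.6×10⁻⁴ × 0.61 = 0.08296 m
1830–2930 m: 0.99×10⁻⁴ × 0.59 × 1100 = 0.064251 m
Δh = 0.04590 + 0.112288 + 0.08296 + 0.064251 = 0.305399 m ≈ 305 mm

305 mm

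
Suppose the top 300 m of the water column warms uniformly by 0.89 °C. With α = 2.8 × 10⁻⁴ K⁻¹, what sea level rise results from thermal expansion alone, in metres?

Δh = αΔT·H = 2.8×10⁻⁴ × 0.89 × 300 = 0.07476 m

0.075 m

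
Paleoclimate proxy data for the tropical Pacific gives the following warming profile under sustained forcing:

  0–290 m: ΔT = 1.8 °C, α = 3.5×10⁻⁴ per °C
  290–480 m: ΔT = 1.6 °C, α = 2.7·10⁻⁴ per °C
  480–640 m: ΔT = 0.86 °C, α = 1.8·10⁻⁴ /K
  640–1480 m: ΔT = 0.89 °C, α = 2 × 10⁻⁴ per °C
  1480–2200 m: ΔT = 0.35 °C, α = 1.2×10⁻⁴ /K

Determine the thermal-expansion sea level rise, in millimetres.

290 × 3.5×10⁻⁴ × 1.8 = 0.18270 m
290–480 m: 2.7×10⁻⁴ × 190 × 1.6 = 0.08208 m
480–640 m: 160 × 1.8×10⁻⁴ × 0.86 = 0.024768 m
2×10⁻⁴ × 840 × 0.89 = 0.14952 m
1480–2200 m: 1.2×10⁻⁴ × 720 × 0.35 = 0.03024 m
Δh = 0.18270 + 0.08208 + 0.024768 + 0.14952 + 0.03024 = 0.469308 m

469 mm of thermosteric rise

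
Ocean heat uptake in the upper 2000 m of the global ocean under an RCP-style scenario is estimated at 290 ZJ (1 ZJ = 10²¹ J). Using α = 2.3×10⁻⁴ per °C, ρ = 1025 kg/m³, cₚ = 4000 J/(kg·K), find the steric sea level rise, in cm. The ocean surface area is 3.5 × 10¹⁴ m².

4.6 cm

Per unit area: Q = 290×10²¹ / (3.5×10¹⁴) ≈ 8.286×10⁸ J/m²
Δh = αQ/(ρcₚ) = 2.3×10⁻⁴ × 8.286×10⁸ / (1025 × 4000) ≈ 0.046482 m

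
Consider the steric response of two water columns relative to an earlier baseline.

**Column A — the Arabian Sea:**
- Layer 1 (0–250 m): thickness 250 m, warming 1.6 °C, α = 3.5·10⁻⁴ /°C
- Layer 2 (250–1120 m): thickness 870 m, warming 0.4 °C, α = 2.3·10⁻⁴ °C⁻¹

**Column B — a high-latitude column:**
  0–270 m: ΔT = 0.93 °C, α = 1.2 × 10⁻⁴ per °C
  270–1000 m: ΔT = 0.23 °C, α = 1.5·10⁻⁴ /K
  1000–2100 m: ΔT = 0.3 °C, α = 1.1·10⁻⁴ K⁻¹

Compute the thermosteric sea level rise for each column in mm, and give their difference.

A 0–250 m: 1.6 × 3.5×10⁻⁴ × 250 = 0.14000 m
A 870 × 0.4 × 2.3×10⁻⁴ = 0.08004 m
A total: 0.22004 m
B 270 × 0.93 × 1.2×10⁻⁴ = 0.030132 m
B 270–1000 m: 0.23 × 1.5×10⁻⁴ × 730 = 0.025185 m
B 1000–2100 m: 0.3 × 1.1×10⁻⁴ × 1100 = 0.03630 m
B total: 0.091617 m
Difference: 0.22004 − 0.091617 = 0.128423 m

A: 220 mm; B: 92 mm; difference 130 mm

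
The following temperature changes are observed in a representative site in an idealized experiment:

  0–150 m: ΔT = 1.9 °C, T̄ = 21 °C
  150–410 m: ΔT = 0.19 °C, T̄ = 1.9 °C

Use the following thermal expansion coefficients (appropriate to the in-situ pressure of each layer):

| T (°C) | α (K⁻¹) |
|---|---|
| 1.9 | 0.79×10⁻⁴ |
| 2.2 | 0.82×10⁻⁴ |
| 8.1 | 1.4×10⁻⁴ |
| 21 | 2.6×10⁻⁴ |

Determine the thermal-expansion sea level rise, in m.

Layer 1 at 21 °C → α = 2.6×10⁻⁴ K⁻¹
Layer 2 at 1.9 °C → α = 0.79×10⁻⁴ K⁻¹
0–150 m: 2.6×10⁻⁴ × 1.9 × 150 = 0.07410 m
Layer 2: 0.79×10⁻⁴ × 0.19 × 260 = 0.0039026 m
Δh = 0.07410 + 0.0039026 = 0.0780026 m

Δh ≈ 0.0780 m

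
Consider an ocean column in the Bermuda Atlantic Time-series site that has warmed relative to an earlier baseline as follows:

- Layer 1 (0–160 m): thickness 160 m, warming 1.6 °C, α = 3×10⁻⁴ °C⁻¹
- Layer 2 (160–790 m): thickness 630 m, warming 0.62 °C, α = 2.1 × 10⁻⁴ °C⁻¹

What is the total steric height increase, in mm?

0–160 m: 1.6 × 160 × 3×10⁻⁴ = 0.07680 m
160–790 m: 2.1×10⁻⁴ × 0.62 × 630 = 0.082026 m
Δh = 0.07680 + 0.082026 = 0.158826 m ≈ 159 mm

159 mm of thermosteric rise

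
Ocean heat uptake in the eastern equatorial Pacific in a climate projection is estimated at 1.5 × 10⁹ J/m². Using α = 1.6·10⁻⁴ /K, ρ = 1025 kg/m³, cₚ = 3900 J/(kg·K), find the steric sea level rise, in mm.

60 mm

Δh = αQ/(ρcₚ) = 1.6×10⁻⁴ × 1.5×10⁹ / (1025 × 3900) ≈ 0.060038 m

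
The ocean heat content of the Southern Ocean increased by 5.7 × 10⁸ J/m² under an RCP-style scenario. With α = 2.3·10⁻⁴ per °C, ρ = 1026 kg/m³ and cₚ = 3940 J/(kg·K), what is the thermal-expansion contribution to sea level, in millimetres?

Δh = αQ/(ρcₚ) = 2.3×10⁻⁴ × 5.7×10⁸ / (1026 × 3940) ≈ 0.032431 m

Δh = 32.4 mm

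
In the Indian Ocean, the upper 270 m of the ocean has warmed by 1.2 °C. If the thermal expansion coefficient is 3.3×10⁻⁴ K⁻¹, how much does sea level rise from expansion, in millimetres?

107 mm

Δh = αΔT·H = 3.3×10⁻⁴ × 1.2 × 270 = 0.10692 m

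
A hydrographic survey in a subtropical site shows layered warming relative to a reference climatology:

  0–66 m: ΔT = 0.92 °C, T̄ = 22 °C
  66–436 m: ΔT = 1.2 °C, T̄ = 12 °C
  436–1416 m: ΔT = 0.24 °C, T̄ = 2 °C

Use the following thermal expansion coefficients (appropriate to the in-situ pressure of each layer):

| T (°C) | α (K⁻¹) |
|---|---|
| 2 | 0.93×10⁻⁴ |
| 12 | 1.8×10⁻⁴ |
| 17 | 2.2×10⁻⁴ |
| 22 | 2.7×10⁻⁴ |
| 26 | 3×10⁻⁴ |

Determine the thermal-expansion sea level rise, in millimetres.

about 118 mm

Layer 1 at 22 °C → α = 2.7×10⁻⁴ K⁻¹
Layer 2 at 12 °C → α = 1.8×10⁻⁴ K⁻¹
Layer 3 at 2 °C → α = 0.93×10⁻⁴ K⁻¹
Layer 1: 2.7×10⁻⁴ × 0.92 × 66 = 0.0163944 m
370 × 1.8×10⁻⁴ × 1.2 = 0.07992 m
0.24 × 0.93×10⁻⁴ × 980 = 0.0218736 m
Δh = 0.0163944 + 0.07992 + 0.0218736 = 0.118188 m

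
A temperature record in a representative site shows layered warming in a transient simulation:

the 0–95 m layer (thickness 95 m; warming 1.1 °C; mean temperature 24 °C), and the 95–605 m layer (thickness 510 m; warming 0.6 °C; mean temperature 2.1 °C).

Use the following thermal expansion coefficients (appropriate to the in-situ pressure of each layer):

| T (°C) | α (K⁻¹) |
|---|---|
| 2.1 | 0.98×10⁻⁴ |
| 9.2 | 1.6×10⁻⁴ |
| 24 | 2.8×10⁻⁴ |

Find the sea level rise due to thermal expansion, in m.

0.0592 m of thermosteric rise

Layer 1 at 24 °C → α = 2.8×10⁻⁴ K⁻¹
Layer 2 at 2.1 °C → α = 0.98×10⁻⁴ K⁻¹
95 × 1.1 × 2.8×10⁻⁴ = 0.02926 m
95–605 m: 510 × 0.6 × 0.98×10⁻⁴ = 0.029988 m
Δh = 0.02926 + 0.029988 = 0.059248 m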